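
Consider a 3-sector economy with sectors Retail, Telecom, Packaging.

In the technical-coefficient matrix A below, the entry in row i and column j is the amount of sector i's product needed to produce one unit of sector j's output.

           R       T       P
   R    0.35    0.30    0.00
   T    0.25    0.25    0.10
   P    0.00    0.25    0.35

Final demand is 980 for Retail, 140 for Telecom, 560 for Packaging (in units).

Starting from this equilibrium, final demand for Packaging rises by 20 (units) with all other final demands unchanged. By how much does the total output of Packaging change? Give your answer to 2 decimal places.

Δx_P = 32.75

I − A =
  [   0.65    -0.30     0.00]
  [  -0.25     0.75    -0.10]
  [   0.00    -0.25     0.65]
Cofactors of I−A, C_ij = (−1)^(i+j)·(minor ij) (rows/columns in the sector order above):
  C_11 = (0.75)(0.65) − (-0.10)(-0.25) = 0.4625
  C_12 = −[(-0.25)(0.65) − (-0.10)(0.00)] = 0.1625
  C_13 = (-0.25)(-0.25) − (0.75)(0.00) = 0.0625
  C_21 = −[(-0.30)(0.65) − (0.00)(-0.25)] = 0.1950
  C_22 = (0.65)(0.65) − (0.00)(0.00) = 0.4225
  C_23 = −[(0.65)(-0.25) − (-0.30)(0.00)] = 0.1625
  C_31 = (-0.30)(-0.10) − (0.00)(0.75) = 0.0300
  C_32 = −[(0.65)(-0.10) − (0.00)(-0.25)] = 0.0650
  C_33 = (0.65)(0.75) − (-0.30)(-0.25) = 0.4125
det(I−A) = Σ_j (I−A)_1j·C_1j = (0.65)(0.4625) + (-0.30)(0.1625) + (0.00)(0.0625) = 0.251875
adj(I−A) = Cᵀ =
  [ 0.4625   0.1950   0.0300]
  [ 0.1625   0.4225   0.0650]
  [ 0.0625   0.1625   0.4125]
(I − A)⁻¹ = adj(I−A) / det(I−A) ≈
  [   1.8362     0.7742     0.1191]
  [   0.6452     1.6774     0.2581]
  [   0.2481     0.6452     1.6377]
Δx = (I − A)⁻¹ Δd with Δd having +20 in the Packaging component and 0 elsewhere.
So Δx_P = L_PP · (+20), where L_PP = adj(I−A)_PP / det(I−A) = 0.4125 / 0.251875.
Δx_P = 0.4125 × (+20) / 0.251875 = 8.25 / 0.251875 ≈ 32.75.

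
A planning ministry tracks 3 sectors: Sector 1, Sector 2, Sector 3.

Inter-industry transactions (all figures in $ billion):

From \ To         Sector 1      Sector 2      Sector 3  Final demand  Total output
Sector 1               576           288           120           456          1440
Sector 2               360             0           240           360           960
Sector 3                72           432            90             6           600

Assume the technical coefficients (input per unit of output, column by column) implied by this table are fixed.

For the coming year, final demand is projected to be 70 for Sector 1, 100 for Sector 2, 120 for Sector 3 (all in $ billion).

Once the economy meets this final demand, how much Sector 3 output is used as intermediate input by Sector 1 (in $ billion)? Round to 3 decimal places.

Technical coefficients a_ij = z_ij / X_j:
  a_11 = 576/1440 = 0.40, a_21 = 360/1440 = 0.25, a_31 = 72/1440 = 0.05
  a_12 = 288/960 = 0.30, a_22 = 0/960 = 0.00, a_32 = 432/960 = 0.45
  a_13 = 120/600 = 0.20, a_23 = 240/600 = 0.40, a_33 = 90/600 = 0.15
I − A =
  [   0.60    -0.30    -0.20]
  [  -0.25     1.00    -0.40]
  [  -0.05    -0.45     0.85]
Cofactors of I−A, C_ij = (−1)^(i+j)·(minor ij) (rows/columns in the sector order above):
  C_11 = (1.00)(0.85) − (-0.40)(-0.45) = 0.6700
  C_12 = −[(-0.25)(0.85) − (-0.40)(-0.05)] = 0.2325
  C_13 = (-0.25)(-0.45) − (1.00)(-0.05) = 0.1625
  C_21 = −[(-0.30)(0.85) − (-0.20)(-0.45)] = 0.3450
  C_22 = (0.60)(0.85) − (-0.20)(-0.05) = 0.5000
  C_23 = −[(0.60)(-0.45) − (-0.30)(-0.05)] = 0.2850
  C_31 = (-0.30)(-0.40) − (-0.20)(1.00) = 0.3200
  C_32 = −[(0.60)(-0.40) − (-0.20)(-0.25)] = 0.2900
  C_33 = (0.60)(1.00) − (-0.30)(-0.25) = 0.5250
det(I−A) = Σ_j (I−A)_1j·C_1j = (0.60)(0.6700) + (-0.30)(0.2325) + (-0.20)(0.1625) = 0.29975
adj(I−A) = Cᵀ =
  [ 0.6700   0.3450   0.3200]
  [ 0.2325   0.5000   0.2900]
  [ 0.1625   0.2850   0.5250]
(I − A)⁻¹ = adj(I−A) / det(I−A) ≈
  [   2.2352     1.1510     1.0676]
  [   0.7756     1.6681     0.9675]
  [   0.5421     0.9508     1.7515]
First solve x = (I − A)⁻¹ d = adj(I−A)·d / det(I−A); in particular x_1 = (0.6700·70 + 0.3450·100 + 0.3200·120) / 0.29975 = 119.80 / 0.29975 ≈ 399.66639.
Intermediate flow from 3 to 1: z_31 = a_31 · x_1 = 0.05 × 119.80 / 0.29975 = 5.99 / 0.29975 ≈ 19.983.

z_31 = 19.983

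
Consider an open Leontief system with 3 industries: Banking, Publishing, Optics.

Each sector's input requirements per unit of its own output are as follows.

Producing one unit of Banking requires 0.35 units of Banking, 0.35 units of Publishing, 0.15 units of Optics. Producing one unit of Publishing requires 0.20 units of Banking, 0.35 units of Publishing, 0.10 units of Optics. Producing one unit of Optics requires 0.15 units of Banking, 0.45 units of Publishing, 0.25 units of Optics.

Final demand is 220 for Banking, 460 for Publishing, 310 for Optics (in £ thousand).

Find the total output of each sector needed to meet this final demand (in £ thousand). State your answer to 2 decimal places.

x_1 = 1146.84, x_2 = 1950.19, x_3 = 902.73

I − A =
  [   0.65    -0.20    -0.15]
  [  -0.35     0.65    -0.45]
  [  -0.15    -0.10     0.75]
Cofactors of I−A, C_ij = (−1)^(i+j)·(minor ij) (rows/columns in the sector order above):
  C_11 = (0.65)(0.75) − (-0.45)(-0.10) = 0.4425
  C_12 = −[(-0.35)(0.75) − (-0.45)(-0.15)] = 0.3300
  C_13 = (-0.35)(-0.10) − (0.65)(-0.15) = 0.1325
  C_21 = −[(-0.20)(0.75) − (-0.15)(-0.10)] = 0.1650
  C_22 = (0.65)(0.75) − (-0.15)(-0.15) = 0.4650
  C_23 = −[(0.65)(-0.10) − (-0.20)(-0.15)] = 0.0950
  C_31 = (-0.20)(-0.45) − (-0.15)(0.65) = 0.1875
  C_32 = −[(0.65)(-0.45) − (-0.15)(-0.35)] = 0.3450
  C_33 = (0.65)(0.65) − (-0.20)(-0.35) = 0.3525
det(I−A) = Σ_j (I−A)_1j·C_1j = (0.65)(0.4425) + (-0.20)(0.3300) + (-0.15)(0.1325) = 0.20175
adj(I−A) = Cᵀ =
  [ 0.4425   0.1650   0.1875]
  [ 0.3300   0.4650   0.3450]
  [ 0.1325   0.0950   0.3525]
(I − A)⁻¹ = adj(I−A) / det(I−A) ≈
  [   2.1933     0.8178     0.9294]
  [   1.6357     2.3048     1.7100]
  [   0.6568     0.4709     1.7472]
x = (I − A)⁻¹ d = adj(I−A)·d / det(I−A), with det(I−A) = 0.20175:
  x_1 = (0.4425·220 + 0.1650·460 + 0.1875·310) / 0.20175 = 231.375 / 0.20175 ≈ 1146.84
  x_2 = (0.3300·220 + 0.4650·460 + 0.3450·310) / 0.20175 = 393.45 / 0.20175 ≈ 1950.19
  x_3 = (0.1325·220 + 0.0950·460 + 0.3525·310) / 0.20175 = 182.125 / 0.20175 ≈ 902.73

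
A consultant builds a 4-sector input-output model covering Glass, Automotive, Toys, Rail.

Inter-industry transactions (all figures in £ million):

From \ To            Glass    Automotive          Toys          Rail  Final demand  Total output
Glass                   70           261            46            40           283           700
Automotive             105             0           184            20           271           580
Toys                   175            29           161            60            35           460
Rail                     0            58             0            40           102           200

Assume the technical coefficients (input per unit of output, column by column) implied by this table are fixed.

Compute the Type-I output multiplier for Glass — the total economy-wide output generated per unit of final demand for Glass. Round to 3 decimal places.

m_G = 2.554

Technical coefficients a_ij = z_ij / X_j:
  a_GG = 70/700 = 0.10, a_AG = 105/700 = 0.15, a_TG = 175/700 = 0.25, a_RG = 0/700 = 0.00
  a_GA = 261/580 = 0.45, a_AA = 0/580 = 0.00, a_TA = 29/580 = 0.05, a_RA = 58/580 = 0.10
  a_GT = 46/460 = 0.10, a_AT = 184/460 = 0.40, a_TT = 161/460 = 0.35, a_RT = 0/460 = 0.00
  a_GR = 40/200 = 0.20, a_AR = 20/200 = 0.10, a_TR = 60/200 = 0.30, a_RR = 40/200 = 0.20
I − A =
  [   0.90    -0.45    -0.10    -0.20]
  [  -0.15     1.00    -0.40    -0.10]
  [  -0.25    -0.05     0.65    -0.30]
  [   0.00    -0.10     0.00     0.80]
Compute the cofactors C_ij = (−1)^(i+j)·(3×3 minor ij) of I−A; the adjugate is their transpose:
adj(I−A) = Cᵀ =
  [ 0.485500   0.254000   0.231000   0.239750]
  [ 0.158000   0.448000   0.300000   0.208000]
  [ 0.208000   0.158000   0.654000   0.317000]
  [ 0.019750   0.056000   0.037500   0.452375]
det(I−A) = Σ_j (I−A)_1j·C_1j = (0.90)(0.485500) + (-0.45)(0.158000) + (-0.10)(0.208000) + (-0.20)(0.019750) = 0.3411
(I − A)⁻¹ = adj(I−A) / det(I−A) ≈
  [   1.4233     0.7446     0.6772     0.7029]
  [   0.4632     1.3134     0.8795     0.6098]
  [   0.6098     0.4632     1.9173     0.9293]
  [   0.0579     0.1642     0.1099     1.3262]
The output multiplier for sector j is the column-j sum of the Leontief inverse (I − A)⁻¹ = adj(I−A) / det(I−A).
Column G of adj(I−A): (0.485500, 0.158000, 0.208000, 0.019750); det(I−A) = 0.3411.
m_G = (0.485500 + 0.158000 + 0.208000 + 0.019750) / 0.3411 = 0.87125 / 0.3411 ≈ 2.554.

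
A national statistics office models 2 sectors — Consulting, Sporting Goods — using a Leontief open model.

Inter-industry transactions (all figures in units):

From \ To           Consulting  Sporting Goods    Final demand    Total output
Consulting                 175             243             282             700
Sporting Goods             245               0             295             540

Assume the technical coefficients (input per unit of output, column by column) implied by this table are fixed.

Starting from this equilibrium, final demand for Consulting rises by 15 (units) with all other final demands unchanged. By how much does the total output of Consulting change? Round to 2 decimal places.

Δx_C = 25.32

Technical coefficients a_ij = z_ij / X_j:
  a_CC = 175/700 = 0.25, a_SC = 245/700 = 0.35
  a_CS = 243/540 = 0.45, a_SS = 0/540 = 0.00
I − A =
  [   0.75    -0.45]
  [  -0.35     1.00]
det(I−A) = (0.75)(1.00) − (-0.45)(-0.35) = 0.5925
adj(I−A) = [[1.00, 0.45], [0.35, 0.75]]
(I − A)⁻¹ = adj(I−A) / det(I−A) ≈
  [   1.6878     0.7595]
  [   0.5907     1.2658]
Δx = (I − A)⁻¹ Δd with Δd having +15 in the Consulting component and 0 elsewhere.
So Δx_C = L_CC · (+15), where L_CC = adj(I−A)_CC / det(I−A) = 1.00 / 0.5925.
Δx_C = 1.00 × (+15) / 0.5925 = 15.00 / 0.5925 ≈ 25.32.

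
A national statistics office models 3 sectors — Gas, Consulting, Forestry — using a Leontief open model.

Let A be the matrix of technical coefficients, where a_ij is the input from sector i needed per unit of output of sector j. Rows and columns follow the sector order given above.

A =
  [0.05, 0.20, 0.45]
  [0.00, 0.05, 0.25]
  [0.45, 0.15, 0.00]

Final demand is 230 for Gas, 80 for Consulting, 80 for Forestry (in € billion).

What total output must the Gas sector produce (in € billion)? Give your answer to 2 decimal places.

x_1 = 413.31

I − A =
  [   0.95    -0.20    -0.45]
  [   0.00     0.95    -0.25]
  [  -0.45    -0.15     1.00]
Cofactors of I−A, C_ij = (−1)^(i+j)·(minor ij) (rows/columns in the sector order above):
  C_11 = (0.95)(1.00) − (-0.25)(-0.15) = 0.9125
  C_12 = −[(0.00)(1.00) − (-0.25)(-0.45)] = 0.1125
  C_13 = (0.00)(-0.15) − (0.95)(-0.45) = 0.4275
  C_21 = −[(-0.20)(1.00) − (-0.45)(-0.15)] = 0.2675
  C_22 = (0.95)(1.00) − (-0.45)(-0.45) = 0.7475
  C_23 = −[(0.95)(-0.15) − (-0.20)(-0.45)] = 0.2325
  C_31 = (-0.20)(-0.25) − (-0.45)(0.95) = 0.4775
  C_32 = −[(0.95)(-0.25) − (-0.45)(0.00)] = 0.2375
  C_33 = (0.95)(0.95) − (-0.20)(0.00) = 0.9025
det(I−A) = Σ_j (I−A)_1j·C_1j = (0.95)(0.9125) + (-0.20)(0.1125) + (-0.45)(0.4275) = 0.6520
adj(I−A) = Cᵀ =
  [ 0.9125   0.2675   0.4775]
  [ 0.1125   0.7475   0.2375]
  [ 0.4275   0.2325   0.9025]
(I − A)⁻¹ = adj(I−A) / det(I−A) ≈
  [   1.3995     0.4103     0.7324]
  [   0.1725     1.1465     0.3643]
  [   0.6557     0.3566     1.3842]
x = (I − A)⁻¹ d = adj(I−A)·d / det(I−A), with det(I−A) = 0.6520:
  x_1 = (0.9125·230 + 0.2675·80 + 0.4775·80) / 0.6520 = 269.475 / 0.6520 ≈ 413.31
  x_2 = (0.1125·230 + 0.7475·80 + 0.2375·80) / 0.6520 = 104.675 / 0.6520 ≈ 160.54
  x_3 = (0.4275·230 + 0.2325·80 + 0.9025·80) / 0.6520 = 189.125 / 0.6520 ≈ 290.07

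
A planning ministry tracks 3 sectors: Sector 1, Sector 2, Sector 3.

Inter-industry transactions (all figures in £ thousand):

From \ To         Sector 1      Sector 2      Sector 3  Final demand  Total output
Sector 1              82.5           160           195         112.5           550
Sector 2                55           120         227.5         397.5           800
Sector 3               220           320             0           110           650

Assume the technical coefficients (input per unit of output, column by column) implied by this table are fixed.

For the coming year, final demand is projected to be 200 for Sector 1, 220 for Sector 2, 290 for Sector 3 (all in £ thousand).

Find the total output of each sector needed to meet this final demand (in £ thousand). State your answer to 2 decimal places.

x_1 = 694.56, x_2 = 687.60, x_3 = 842.87

Technical coefficients a_ij = z_ij / X_j:
  a_11 = 82.5/550 = 0.15, a_21 = 55/550 = 0.10, a_31 = 220/550 = 0.40
  a_12 = 160/800 = 0.20, a_22 = 120/800 = 0.15, a_32 = 320/800 = 0.40
  a_13 = 195/650 = 0.30, a_23 = 227.5/650 = 0.35, a_33 = 0/650 = 0.00
I − A =
  [   0.85    -0.20    -0.30]
  [  -0.10     0.85    -0.35]
  [  -0.40    -0.40     1.00]
Cofactors of I−A, C_ij = (−1)^(i+j)·(minor ij) (rows/columns in the sector order above):
  C_11 = (0.85)(1.00) − (-0.35)(-0.40) = 0.7100
  C_12 = −[(-0.10)(1.00) − (-0.35)(-0.40)] = 0.2400
  C_13 = (-0.10)(-0.40) − (0.85)(-0.40) = 0.3800
  C_21 = −[(-0.20)(1.00) − (-0.30)(-0.40)] = 0.3200
  C_22 = (0.85)(1.00) − (-0.30)(-0.40) = 0.7300
  C_23 = −[(0.85)(-0.40) − (-0.20)(-0.40)] = 0.4200
  C_31 = (-0.20)(-0.35) − (-0.30)(0.85) = 0.3250
  C_32 = −[(0.85)(-0.35) − (-0.30)(-0.10)] = 0.3275
  C_33 = (0.85)(0.85) − (-0.20)(-0.10) = 0.7025
det(I−A) = Σ_j (I−A)_1j·C_1j = (0.85)(0.7100) + (-0.20)(0.2400) + (-0.30)(0.3800) = 0.4415
adj(I−A) = Cᵀ =
  [ 0.7100   0.3200   0.3250]
  [ 0.2400   0.7300   0.3275]
  [ 0.3800   0.4200   0.7025]
(I − A)⁻¹ = adj(I−A) / det(I−A) ≈
  [   1.6082     0.7248     0.7361]
  [   0.5436     1.6535     0.7418]
  [   0.8607     0.9513     1.5912]
x = (I − A)⁻¹ d = adj(I−A)·d / det(I−A), with det(I−A) = 0.4415:
  x_1 = (0.7100·200 + 0.3200·220 + 0.3250·290) / 0.4415 = 306.65 / 0.4415 ≈ 694.56
  x_2 = (0.2400·200 + 0.7300·220 + 0.3275·290) / 0.4415 = 303.575 / 0.4415 ≈ 687.60
  x_3 = (0.3800·200 + 0.4200·220 + 0.7025·290) / 0.4415 = 372.125 / 0.4415 ≈ 842.87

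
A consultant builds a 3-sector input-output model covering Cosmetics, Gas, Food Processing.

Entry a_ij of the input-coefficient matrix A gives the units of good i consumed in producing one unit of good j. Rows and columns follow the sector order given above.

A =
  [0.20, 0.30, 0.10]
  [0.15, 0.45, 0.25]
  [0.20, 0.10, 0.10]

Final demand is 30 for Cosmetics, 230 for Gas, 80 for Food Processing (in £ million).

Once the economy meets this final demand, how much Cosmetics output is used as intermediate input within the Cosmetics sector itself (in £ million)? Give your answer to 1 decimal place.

z_11 = 57.7

I − A =
  [   0.80    -0.30    -0.10]
  [  -0.15     0.55    -0.25]
  [  -0.20    -0.10     0.90]
Cofactors of I−A, C_ij = (−1)^(i+j)·(minor ij) (rows/columns in the sector order above):
  C_11 = (0.55)(0.90) − (-0.25)(-0.10) = 0.4700
  C_12 = −[(-0.15)(0.90) − (-0.25)(-0.20)] = 0.1850
  C_13 = (-0.15)(-0.10) − (0.55)(-0.20) = 0.1250
  C_21 = −[(-0.30)(0.90) − (-0.10)(-0.10)] = 0.2800
  C_22 = (0.80)(0.90) − (-0.10)(-0.20) = 0.7000
  C_23 = −[(0.80)(-0.10) − (-0.30)(-0.20)] = 0.1400
  C_31 = (-0.30)(-0.25) − (-0.10)(0.55) = 0.1300
  C_32 = −[(0.80)(-0.25) − (-0.10)(-0.15)] = 0.2150
  C_33 = (0.80)(0.55) − (-0.30)(-0.15) = 0.3950
det(I−A) = Σ_j (I−A)_1j·C_1j = (0.80)(0.4700) + (-0.30)(0.1850) + (-0.10)(0.1250) = 0.3080
adj(I−A) = Cᵀ =
  [ 0.4700   0.2800   0.1300]
  [ 0.1850   0.7000   0.2150]
  [ 0.1250   0.1400   0.3950]
(I − A)⁻¹ = adj(I−A) / det(I−A) ≈
  [   1.5260     0.9091     0.4221]
  [   0.6006     2.2727     0.6981]
  [   0.4058     0.4545     1.2825]
First solve x = (I − A)⁻¹ d = adj(I−A)·d / det(I−A); in particular x_1 = (0.4700·30 + 0.2800·230 + 0.1300·80) / 0.3080 = 88.90 / 0.3080 ≈ 288.636.
Intermediate flow from 1 to 1: z_11 = a_11 · x_1 = 0.20 × 88.90 / 0.3080 = 17.78 / 0.3080 ≈ 57.7.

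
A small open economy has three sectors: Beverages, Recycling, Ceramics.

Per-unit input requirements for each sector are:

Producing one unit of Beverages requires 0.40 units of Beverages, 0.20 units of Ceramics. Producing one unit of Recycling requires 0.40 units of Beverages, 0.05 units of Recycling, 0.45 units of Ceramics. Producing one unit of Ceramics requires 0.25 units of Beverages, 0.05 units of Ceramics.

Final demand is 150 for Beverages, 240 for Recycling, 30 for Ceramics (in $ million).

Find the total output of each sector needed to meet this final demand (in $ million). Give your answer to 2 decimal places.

x_B = 527.73, x_R = 252.63, x_C = 262.35

I − A =
  [   0.60    -0.40    -0.25]
  [   0.00     0.95     0.00]
  [  -0.20    -0.45     0.95]
Cofactors of I−A, C_ij = (−1)^(i+j)·(minor ij) (rows/columns in the sector order above):
  C_11 = (0.95)(0.95) − (0.00)(-0.45) = 0.9025
  C_12 = −[(0.00)(0.95) − (0.00)(-0.20)] = 0.0000
  C_13 = (0.00)(-0.45) − (0.95)(-0.20) = 0.1900
  C_21 = −[(-0.40)(0.95) − (-0.25)(-0.45)] = 0.4925
  C_22 = (0.60)(0.95) − (-0.25)(-0.20) = 0.5200
  C_23 = −[(0.60)(-0.45) − (-0.40)(-0.20)] = 0.3500
  C_31 = (-0.40)(0.00) − (-0.25)(0.95) = 0.2375
  C_32 = −[(0.60)(0.00) − (-0.25)(0.00)] = 0.0000
  C_33 = (0.60)(0.95) − (-0.40)(0.00) = 0.5700
det(I−A) = Σ_j (I−A)_1j·C_1j = (0.60)(0.9025) + (-0.40)(0.0000) + (-0.25)(0.1900) = 0.4940
adj(I−A) = Cᵀ =
  [ 0.9025   0.4925   0.2375]
  [ 0.0000   0.5200   0.0000]
  [ 0.1900   0.3500   0.5700]
(I − A)⁻¹ = adj(I−A) / det(I−A) ≈
  [   1.8269     0.9970     0.4808]
  [   0.0000     1.0526     0.0000]
  [   0.3846     0.7085     1.1538]
x = (I − A)⁻¹ d = adj(I−A)·d / det(I−A), with det(I−A) = 0.4940:
  x_B = (0.9025·150 + 0.4925·240 + 0.2375·30) / 0.4940 = 260.70 / 0.4940 ≈ 527.73
  x_R = (0.0000·150 + 0.5200·240 + 0.0000·30) / 0.4940 = 124.80 / 0.4940 ≈ 252.63
  x_C = (0.1900·150 + 0.3500·240 + 0.5700·30) / 0.4940 = 129.60 / 0.4940 ≈ 262.35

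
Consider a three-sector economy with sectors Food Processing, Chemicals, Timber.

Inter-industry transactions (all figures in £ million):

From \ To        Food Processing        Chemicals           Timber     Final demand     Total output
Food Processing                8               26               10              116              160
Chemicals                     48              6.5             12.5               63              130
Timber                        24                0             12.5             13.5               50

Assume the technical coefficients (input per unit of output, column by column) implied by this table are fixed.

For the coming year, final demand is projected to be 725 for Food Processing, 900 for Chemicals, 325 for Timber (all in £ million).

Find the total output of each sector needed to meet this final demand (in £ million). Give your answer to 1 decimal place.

x_F = 1224.4, x_C = 1512.5, x_T = 678.2

Technical coefficients a_ij = z_ij / X_j:
  a_FF = 8/160 = 0.05, a_CF = 48/160 = 0.30, a_TF = 24/160 = 0.15
  a_FC = 26/130 = 0.20, a_CC = 6.5/130 = 0.05, a_TC = 0/130 = 0.00
  a_FT = 10/50 = 0.20, a_CT = 12.5/50 = 0.25, a_TT = 12.5/50 = 0.25
I − A =
  [   0.95    -0.20    -0.20]
  [  -0.30     0.95    -0.25]
  [  -0.15     0.00     0.75]
Cofactors of I−A, C_ij = (−1)^(i+j)·(minor ij) (rows/columns in the sector order above):
  C_11 = (0.95)(0.75) − (-0.25)(0.00) = 0.7125
  C_12 = −[(-0.30)(0.75) − (-0.25)(-0.15)] = 0.2625
  C_13 = (-0.30)(0.00) − (0.95)(-0.15) = 0.1425
  C_21 = −[(-0.20)(0.75) − (-0.20)(0.00)] = 0.1500
  C_22 = (0.95)(0.75) − (-0.20)(-0.15) = 0.6825
  C_23 = −[(0.95)(0.00) − (-0.20)(-0.15)] = 0.0300
  C_31 = (-0.20)(-0.25) − (-0.20)(0.95) = 0.2400
  C_32 = −[(0.95)(-0.25) − (-0.20)(-0.30)] = 0.2975
  C_33 = (0.95)(0.95) − (-0.20)(-0.30) = 0.8425
det(I−A) = Σ_j (I−A)_1j·C_1j = (0.95)(0.7125) + (-0.20)(0.2625) + (-0.20)(0.1425) = 0.595875
adj(I−A) = Cᵀ =
  [ 0.7125   0.1500   0.2400]
  [ 0.2625   0.6825   0.2975]
  [ 0.1425   0.0300   0.8425]
(I − A)⁻¹ = adj(I−A) / det(I−A) ≈
  [   1.1957     0.2517     0.4028]
  [   0.4405     1.1454     0.4993]
  [   0.2391     0.0503     1.4139]
x = (I − A)⁻¹ d = adj(I−A)·d / det(I−A), with det(I−A) = 0.595875:
  x_F = (0.7125·725 + 0.1500·900 + 0.2400·325) / 0.595875 = 729.5625 / 0.595875 ≈ 1224.4
  x_C = (0.2625·725 + 0.6825·900 + 0.2975·325) / 0.595875 = 901.25 / 0.595875 ≈ 1512.5
  x_T = (0.1425·725 + 0.0300·900 + 0.8425·325) / 0.595875 = 404.125 / 0.595875 ≈ 678.2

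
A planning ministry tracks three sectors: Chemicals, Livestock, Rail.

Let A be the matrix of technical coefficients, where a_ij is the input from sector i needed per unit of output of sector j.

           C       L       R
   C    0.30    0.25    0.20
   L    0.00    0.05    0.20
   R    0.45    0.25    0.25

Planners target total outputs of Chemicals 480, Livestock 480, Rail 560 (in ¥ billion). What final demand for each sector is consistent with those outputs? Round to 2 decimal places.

d_C = 104.00, d_L = 344.00, d_R = 84.00

I − A =
  [   0.70    -0.25    -0.20]
  [   0.00     0.95    -0.20]
  [  -0.45    -0.25     0.75]
d = (I − A) x:
  d_C = (+0.70)·480 + (-0.25)·480 + (-0.20)·560 = 104.00
  d_L = (+0.00)·480 + (+0.95)·480 + (-0.20)·560 = 344.00
  d_R = (-0.45)·480 + (-0.25)·480 + (+0.75)·560 = 84.00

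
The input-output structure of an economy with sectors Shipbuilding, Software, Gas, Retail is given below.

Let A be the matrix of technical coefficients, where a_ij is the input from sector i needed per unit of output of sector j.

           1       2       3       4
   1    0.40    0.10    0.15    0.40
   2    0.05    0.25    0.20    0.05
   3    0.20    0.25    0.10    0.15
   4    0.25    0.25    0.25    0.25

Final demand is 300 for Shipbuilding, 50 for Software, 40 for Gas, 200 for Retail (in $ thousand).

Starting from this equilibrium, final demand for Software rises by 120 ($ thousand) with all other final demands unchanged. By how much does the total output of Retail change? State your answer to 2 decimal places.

I − A =
  [   0.60    -0.10    -0.15    -0.40]
  [  -0.05     0.75    -0.20    -0.05]
  [  -0.20    -0.25     0.90    -0.15]
  [  -0.25    -0.25    -0.25     0.75]
Compute the cofactors C_ij = (−1)^(i+j)·(3×3 minor ij) of I−A; the adjugate is their transpose:
adj(I−A) = Cᵀ =
  [ 0.418750   0.212500   0.193750   0.276250]
  [ 0.083125   0.244375   0.090000   0.078625]
  [ 0.152500   0.148750   0.245000   0.140250]
  [ 0.218125   0.201875   0.176250   0.342125]
det(I−A) = Σ_j (I−A)_1j·C_1j = (0.60)(0.418750) + (-0.10)(0.083125) + (-0.15)(0.152500) + (-0.40)(0.218125) = 0.1328125
(I − A)⁻¹ = adj(I−A) / det(I−A) ≈
  [   3.1529     1.6000     1.4588     2.0800]
  [   0.6259     1.8400     0.6776     0.5920]
  [   1.1482     1.1200     1.8447     1.0560]
  [   1.6424     1.5200     1.3271     2.5760]
Δx = (I − A)⁻¹ Δd with Δd having +120 in the Software component and 0 elsewhere.
So Δx_4 = L_42 · (+120), where L_42 = adj(I−A)_42 / det(I−A) = 0.201875 / 0.1328125.
Δx_4 = 0.201875 × (+120) / 0.1328125 = 24.225 / 0.1328125 = 182.40.

Δx_4 = 182.40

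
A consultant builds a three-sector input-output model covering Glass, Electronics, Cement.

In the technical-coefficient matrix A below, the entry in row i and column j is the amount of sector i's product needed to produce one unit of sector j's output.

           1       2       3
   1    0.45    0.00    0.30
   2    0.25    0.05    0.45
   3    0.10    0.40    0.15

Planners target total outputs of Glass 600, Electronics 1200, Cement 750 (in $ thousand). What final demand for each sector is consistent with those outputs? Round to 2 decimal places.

d_1 = 105.00, d_2 = 652.50, d_3 = 97.50

I − A =
  [   0.55     0.00    -0.30]
  [  -0.25     0.95    -0.45]
  [  -0.10    -0.40     0.85]
d = (I − A) x:
  d_1 = (+0.55)·600 + (+0.00)·1200 + (-0.30)·750 = 105.00
  d_2 = (-0.25)·600 + (+0.95)·1200 + (-0.45)·750 = 652.50
  d_3 = (-0.10)·600 + (-0.40)·1200 + (+0.85)·750 = 97.50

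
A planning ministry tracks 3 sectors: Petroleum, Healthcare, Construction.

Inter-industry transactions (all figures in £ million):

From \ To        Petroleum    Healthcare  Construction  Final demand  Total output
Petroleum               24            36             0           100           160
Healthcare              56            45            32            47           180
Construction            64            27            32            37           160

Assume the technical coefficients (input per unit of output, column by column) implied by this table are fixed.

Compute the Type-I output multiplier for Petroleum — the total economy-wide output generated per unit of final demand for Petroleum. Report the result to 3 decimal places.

m_P = 3.109

Technical coefficients a_ij = z_ij / X_j:
  a_PP = 24/160 = 0.15, a_HP = 56/160 = 0.35, a_CP = 64/160 = 0.40
  a_PH = 36/180 = 0.20, a_HH = 45/180 = 0.25, a_CH = 27/180 = 0.15
  a_PC = 0/160 = 0.00, a_HC = 32/160 = 0.20, a_CC = 32/160 = 0.20
I − A =
  [   0.85    -0.20     0.00]
  [  -0.35     0.75    -0.20]
  [  -0.40    -0.15     0.80]
Cofactors of I−A, C_ij = (−1)^(i+j)·(minor ij) (rows/columns in the sector order above):
  C_11 = (0.75)(0.80) − (-0.20)(-0.15) = 0.5700
  C_12 = −[(-0.35)(0.80) − (-0.20)(-0.40)] = 0.3600
  C_13 = (-0.35)(-0.15) − (0.75)(-0.40) = 0.3525
  C_21 = −[(-0.20)(0.80) − (0.00)(-0.15)] = 0.1600
  C_22 = (0.85)(0.80) − (0.00)(-0.40) = 0.6800
  C_23 = −[(0.85)(-0.15) − (-0.20)(-0.40)] = 0.2075
  C_31 = (-0.20)(-0.20) − (0.00)(0.75) = 0.0400
  C_32 = −[(0.85)(-0.20) − (0.00)(-0.35)] = 0.1700
  C_33 = (0.85)(0.75) − (-0.20)(-0.35) = 0.5675
det(I−A) = Σ_j (I−A)_1j·C_1j = (0.85)(0.5700) + (-0.20)(0.3600) + (0.00)(0.3525) = 0.4125
adj(I−A) = Cᵀ =
  [ 0.5700   0.1600   0.0400]
  [ 0.3600   0.6800   0.1700]
  [ 0.3525   0.2075   0.5675]
(I − A)⁻¹ = adj(I−A) / det(I−A) ≈
  [   1.3818     0.3879     0.0970]
  [   0.8727     1.6485     0.4121]
  [   0.8545     0.5030     1.3758]
The output multiplier for sector j is the column-j sum of the Leontief inverse (I − A)⁻¹ = adj(I−A) / det(I−A).
Column P of adj(I−A): (0.5700, 0.3600, 0.3525); det(I−A) = 0.4125.
m_P = (0.5700 + 0.3600 + 0.3525) / 0.4125 = 1.2825 / 0.4125 ≈ 3.109.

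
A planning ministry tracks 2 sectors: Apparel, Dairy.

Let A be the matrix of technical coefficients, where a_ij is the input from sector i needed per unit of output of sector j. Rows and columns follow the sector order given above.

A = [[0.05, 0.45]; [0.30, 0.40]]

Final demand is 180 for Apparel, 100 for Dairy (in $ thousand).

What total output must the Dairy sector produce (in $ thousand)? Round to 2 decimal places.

I − A =
  [   0.95    -0.45]
  [  -0.30     0.60]
det(I−A) = (0.95)(0.60) − (-0.45)(-0.30) = 0.4350
adj(I−A) = [[0.60, 0.45], [0.30, 0.95]]
(I − A)⁻¹ = adj(I−A) / det(I−A) ≈
  [   1.3793     1.0345]
  [   0.6897     2.1839]
x = (I − A)⁻¹ d = adj(I−A)·d / det(I−A), with det(I−A) = 0.4350:
  x_1 = (0.60·180 + 0.45·100) / 0.4350 = 153.00 / 0.4350 ≈ 351.72
  x_2 = (0.30·180 + 0.95·100) / 0.4350 = 149.00 / 0.4350 ≈ 342.53

x_2 = 342.53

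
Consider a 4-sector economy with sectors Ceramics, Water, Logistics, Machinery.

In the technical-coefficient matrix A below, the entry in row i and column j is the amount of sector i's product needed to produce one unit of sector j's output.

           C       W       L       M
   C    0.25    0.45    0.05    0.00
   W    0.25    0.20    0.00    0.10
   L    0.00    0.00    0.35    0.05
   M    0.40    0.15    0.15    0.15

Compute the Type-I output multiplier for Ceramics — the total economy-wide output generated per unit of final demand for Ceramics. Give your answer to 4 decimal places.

m_C = 3.4126

I − A =
  [   0.75    -0.45    -0.05     0.00]
  [  -0.25     0.80     0.00    -0.10]
  [   0.00     0.00     0.65    -0.05]
  [  -0.40    -0.15    -0.15     0.85]
Compute the cofactors C_ij = (−1)^(i+j)·(3×3 minor ij) of I−A; the adjugate is their transpose:
adj(I−A) = Cᵀ =
  [ 0.426250   0.245625   0.040000   0.031250]
  [ 0.162250   0.407750   0.023875   0.049375]
  [ 0.017875   0.014625   0.385125   0.024375]
  [ 0.232375   0.190125   0.091000   0.316875]
det(I−A) = Σ_j (I−A)_1j·C_1j = (0.75)(0.426250) + (-0.45)(0.162250) + (-0.05)(0.017875) + (0.00)(0.232375) = 0.24578125
(I − A)⁻¹ = adj(I−A) / det(I−A) ≈
  [   1.73427     0.99936     0.16275     0.12715]
  [   0.66014     1.65900     0.09714     0.20089]
  [   0.07273     0.05950     1.56694     0.09917]
  [   0.94545     0.77355     0.37025     1.28926]
The output multiplier for sector j is the column-j sum of the Leontief inverse (I − A)⁻¹ = adj(I−A) / det(I−A).
Column C of adj(I−A): (0.426250, 0.162250, 0.017875, 0.232375); det(I−A) = 0.24578125.
m_C = (0.426250 + 0.162250 + 0.017875 + 0.232375) / 0.24578125 = 0.83875 / 0.24578125 ≈ 3.4126.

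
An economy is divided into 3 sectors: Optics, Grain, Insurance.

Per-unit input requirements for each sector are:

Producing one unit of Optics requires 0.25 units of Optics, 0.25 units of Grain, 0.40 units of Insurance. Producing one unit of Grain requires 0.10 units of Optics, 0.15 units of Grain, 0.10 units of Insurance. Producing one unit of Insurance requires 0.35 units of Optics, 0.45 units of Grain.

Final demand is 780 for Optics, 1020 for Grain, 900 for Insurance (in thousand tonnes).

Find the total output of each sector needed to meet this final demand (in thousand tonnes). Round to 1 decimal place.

I − A =
  [   0.75    -0.10    -0.35]
  [  -0.25     0.85    -0.45]
  [  -0.40    -0.10     1.00]
Cofactors of I−A, C_ij = (−1)^(i+j)·(minor ij) (rows/columns in the sector order above):
  C_11 = (0.85)(1.00) − (-0.45)(-0.10) = 0.8050
  C_12 = −[(-0.25)(1.00) − (-0.45)(-0.40)] = 0.4300
  C_13 = (-0.25)(-0.10) − (0.85)(-0.40) = 0.3650
  C_21 = −[(-0.10)(1.00) − (-0.35)(-0.10)] = 0.1350
  C_22 = (0.75)(1.00) − (-0.35)(-0.40) = 0.6100
  C_23 = −[(0.75)(-0.10) − (-0.10)(-0.40)] = 0.1150
  C_31 = (-0.10)(-0.45) − (-0.35)(0.85) = 0.3425
  C_32 = −[(0.75)(-0.45) − (-0.35)(-0.25)] = 0.4250
  C_33 = (0.75)(0.85) − (-0.10)(-0.25) = 0.6125
det(I−A) = Σ_j (I−A)_1j·C_1j = (0.75)(0.8050) + (-0.10)(0.4300) + (-0.35)(0.3650) = 0.4330
adj(I−A) = Cᵀ =
  [ 0.8050   0.1350   0.3425]
  [ 0.4300   0.6100   0.4250]
  [ 0.3650   0.1150   0.6125]
(I − A)⁻¹ = adj(I−A) / det(I−A) ≈
  [   1.8591     0.3118     0.7910]
  [   0.9931     1.4088     0.9815]
  [   0.8430     0.2656     1.4145]
x = (I − A)⁻¹ d = adj(I−A)·d / det(I−A), with det(I−A) = 0.4330:
  x_O = (0.8050·780 + 0.1350·1020 + 0.3425·900) / 0.4330 = 1073.85 / 0.4330 ≈ 2480.0
  x_G = (0.4300·780 + 0.6100·1020 + 0.4250·900) / 0.4330 = 1340.10 / 0.4330 ≈ 3094.9
  x_I = (0.3650·780 + 0.1150·1020 + 0.6125·900) / 0.4330 = 953.25 / 0.4330 ≈ 2201.5

x_O = 2480.0, x_G = 3094.9, x_I = 2201.5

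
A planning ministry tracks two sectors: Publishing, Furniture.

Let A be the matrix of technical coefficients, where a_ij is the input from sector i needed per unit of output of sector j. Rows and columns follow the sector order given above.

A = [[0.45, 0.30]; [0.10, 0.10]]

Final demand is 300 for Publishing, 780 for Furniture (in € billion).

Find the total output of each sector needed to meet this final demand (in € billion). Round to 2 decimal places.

I − A =
  [   0.55    -0.30]
  [  -0.10     0.90]
det(I−A) = (0.55)(0.90) − (-0.30)(-0.10) = 0.4650
adj(I−A) = [[0.90, 0.30], [0.10, 0.55]]
(I − A)⁻¹ = adj(I−A) / det(I−A) ≈
  [   1.9355     0.6452]
  [   0.2151     1.1828]
x = (I − A)⁻¹ d = adj(I−A)·d / det(I−A), with det(I−A) = 0.4650:
  x_P = (0.90·300 + 0.30·780) / 0.4650 = 504.00 / 0.4650 ≈ 1083.87
  x_F = (0.10·300 + 0.55·780) / 0.4650 = 459.00 / 0.4650 ≈ 987.10

x_P = 1083.87, x_F = 987.10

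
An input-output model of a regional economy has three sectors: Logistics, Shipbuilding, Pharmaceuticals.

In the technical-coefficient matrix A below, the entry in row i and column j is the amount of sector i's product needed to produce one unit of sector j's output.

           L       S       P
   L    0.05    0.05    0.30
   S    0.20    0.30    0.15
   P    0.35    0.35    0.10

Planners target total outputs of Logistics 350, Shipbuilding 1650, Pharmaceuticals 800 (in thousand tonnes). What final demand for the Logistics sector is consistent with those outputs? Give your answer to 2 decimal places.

d_L = 10.00

I − A =
  [   0.95    -0.05    -0.30]
  [  -0.20     0.70    -0.15]
  [  -0.35    -0.35     0.90]
d = (I − A) x:
  d_L = (+0.95)·350 + (-0.05)·1650 + (-0.30)·800 = 10.00
  d_S = (-0.20)·350 + (+0.70)·1650 + (-0.15)·800 = 965.00
  d_P = (-0.35)·350 + (-0.35)·1650 + (+0.90)·800 = 20.00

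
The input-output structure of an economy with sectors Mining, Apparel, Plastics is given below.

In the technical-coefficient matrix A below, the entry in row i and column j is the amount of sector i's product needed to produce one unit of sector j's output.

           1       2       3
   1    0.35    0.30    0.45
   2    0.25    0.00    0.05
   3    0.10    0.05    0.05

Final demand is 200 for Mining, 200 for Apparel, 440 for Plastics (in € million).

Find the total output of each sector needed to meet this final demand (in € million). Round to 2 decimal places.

x_1 = 925.08, x_2 = 460.51, x_3 = 584.77

I − A =
  [   0.65    -0.30    -0.45]
  [  -0.25     1.00    -0.05]
  [  -0.10    -0.05     0.95]
Cofactors of I−A, C_ij = (−1)^(i+j)·(minor ij) (rows/columns in the sector order above):
  C_11 = (1.00)(0.95) − (-0.05)(-0.05) = 0.9475
  C_12 = −[(-0.25)(0.95) − (-0.05)(-0.10)] = 0.2425
  C_13 = (-0.25)(-0.05) − (1.00)(-0.10) = 0.1125
  C_21 = −[(-0.30)(0.95) − (-0.45)(-0.05)] = 0.3075
  C_22 = (0.65)(0.95) − (-0.45)(-0.10) = 0.5725
  C_23 = −[(0.65)(-0.05) − (-0.30)(-0.10)] = 0.0625
  C_31 = (-0.30)(-0.05) − (-0.45)(1.00) = 0.4650
  C_32 = −[(0.65)(-0.05) − (-0.45)(-0.25)] = 0.1450
  C_33 = (0.65)(1.00) − (-0.30)(-0.25) = 0.5750
det(I−A) = Σ_j (I−A)_1j·C_1j = (0.65)(0.9475) + (-0.30)(0.2425) + (-0.45)(0.1125) = 0.4925
adj(I−A) = Cᵀ =
  [ 0.9475   0.3075   0.4650]
  [ 0.2425   0.5725   0.1450]
  [ 0.1125   0.0625   0.5750]
(I − A)⁻¹ = adj(I−A) / det(I−A) ≈
  [   1.9239     0.6244     0.9442]
  [   0.4924     1.1624     0.2944]
  [   0.2284     0.1269     1.1675]
x = (I − A)⁻¹ d = adj(I−A)·d / det(I−A), with det(I−A) = 0.4925:
  x_1 = (0.9475·200 + 0.3075·200 + 0.4650·440) / 0.4925 = 455.60 / 0.4925 ≈ 925.08
  x_2 = (0.2425·200 + 0.5725·200 + 0.1450·440) / 0.4925 = 226.80 / 0.4925 ≈ 460.51
  x_3 = (0.1125·200 + 0.0625·200 + 0.5750·440) / 0.4925 = 288.00 / 0.4925 ≈ 584.77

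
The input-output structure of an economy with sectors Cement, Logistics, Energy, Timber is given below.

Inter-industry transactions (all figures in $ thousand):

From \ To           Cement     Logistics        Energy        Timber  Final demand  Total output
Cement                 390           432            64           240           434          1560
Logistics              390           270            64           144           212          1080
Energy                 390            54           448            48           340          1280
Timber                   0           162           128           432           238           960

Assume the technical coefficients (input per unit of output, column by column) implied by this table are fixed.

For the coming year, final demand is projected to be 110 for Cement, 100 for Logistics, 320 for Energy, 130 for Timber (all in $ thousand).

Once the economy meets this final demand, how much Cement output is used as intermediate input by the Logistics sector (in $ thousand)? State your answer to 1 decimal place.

Technical coefficients a_ij = z_ij / X_j:
  a_CC = 390/1560 = 0.25, a_LC = 390/1560 = 0.25, a_EC = 390/1560 = 0.25, a_TC = 0/1560 = 0.00
  a_CL = 432/1080 = 0.40, a_LL = 270/1080 = 0.25, a_EL = 54/1080 = 0.05, a_TL = 162/1080 = 0.15
  a_CE = 64/1280 = 0.05, a_LE = 64/1280 = 0.05, a_EE = 448/1280 = 0.35, a_TE = 128/1280 = 0.10
  a_CT = 240/960 = 0.25, a_LT = 144/960 = 0.15, a_ET = 48/960 = 0.05, a_TT = 432/960 = 0.45
I − A =
  [   0.75    -0.40    -0.05    -0.25]
  [  -0.25     0.75    -0.05    -0.15]
  [  -0.25    -0.05     0.65    -0.05]
  [   0.00    -0.15    -0.10     0.55]
Compute the cofactors C_ij = (−1)^(i+j)·(3×3 minor ij) of I−A; the adjugate is their transpose:
adj(I−A) = Cᵀ =
  [ 0.247250   0.168375   0.057125   0.163500]
  [ 0.098750   0.251250   0.045000   0.117500]
  [ 0.106250   0.090625   0.228125   0.093750]
  [ 0.046250   0.085000   0.053750   0.283750]
det(I−A) = Σ_j (I−A)_1j·C_1j = (0.75)(0.247250) + (-0.40)(0.098750) + (-0.05)(0.106250) + (-0.25)(0.046250) = 0.1290625
(I − A)⁻¹ = adj(I−A) / det(I−A) ≈
  [   1.9157     1.3046     0.4426     1.2668]
  [   0.7651     1.9467     0.3487     0.9104]
  [   0.8232     0.7022     1.7676     0.7264]
  [   0.3584     0.6586     0.4165     2.1985]
First solve x = (I − A)⁻¹ d = adj(I−A)·d / det(I−A); in particular x_L = (0.098750·110 + 0.251250·100 + 0.045000·320 + 0.117500·130) / 0.1290625 = 65.6625 / 0.1290625 ≈ 508.765.
Intermediate flow from C to L: z_CL = a_CL · x_L = 0.40 × 65.6625 / 0.1290625 = 26.265 / 0.1290625 ≈ 203.5.

z_CL = 203.5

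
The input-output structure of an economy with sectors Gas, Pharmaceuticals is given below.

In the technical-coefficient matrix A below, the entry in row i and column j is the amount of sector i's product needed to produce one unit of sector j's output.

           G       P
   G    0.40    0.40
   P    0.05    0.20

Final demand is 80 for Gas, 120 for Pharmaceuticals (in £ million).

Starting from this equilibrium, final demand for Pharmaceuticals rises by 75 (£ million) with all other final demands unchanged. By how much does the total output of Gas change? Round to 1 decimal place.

I − A =
  [   0.60    -0.40]
  [  -0.05     0.80]
det(I−A) = (0.60)(0.80) − (-0.40)(-0.05) = 0.4600
adj(I−A) = [[0.80, 0.40], [0.05, 0.60]]
(I − A)⁻¹ = adj(I−A) / det(I−A) ≈
  [   1.7391     0.8696]
  [   0.1087     1.3043]
Δx = (I − A)⁻¹ Δd with Δd having +75 in the Pharmaceuticals component and 0 elsewhere.
So Δx_G = L_GP · (+75), where L_GP = adj(I−A)_GP / det(I−A) = 0.40 / 0.4600.
Δx_G = 0.40 × (+75) / 0.4600 = 30.00 / 0.4600 ≈ 65.2.

Δx_G = 65.2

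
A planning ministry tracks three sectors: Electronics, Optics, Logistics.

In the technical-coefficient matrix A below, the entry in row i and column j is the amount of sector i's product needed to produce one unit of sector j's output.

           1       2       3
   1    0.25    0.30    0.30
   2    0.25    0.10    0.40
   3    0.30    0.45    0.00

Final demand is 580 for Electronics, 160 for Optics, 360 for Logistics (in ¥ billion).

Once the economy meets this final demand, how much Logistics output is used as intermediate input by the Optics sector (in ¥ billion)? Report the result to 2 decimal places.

I − A =
  [   0.75    -0.30    -0.30]
  [  -0.25     0.90    -0.40]
  [  -0.30    -0.45     1.00]
Cofactors of I−A, C_ij = (−1)^(i+j)·(minor ij) (rows/columns in the sector order above):
  C_11 = (0.90)(1.00) − (-0.40)(-0.45) = 0.7200
  C_12 = −[(-0.25)(1.00) − (-0.40)(-0.30)] = 0.3700
  C_13 = (-0.25)(-0.45) − (0.90)(-0.30) = 0.3825
  C_21 = −[(-0.30)(1.00) − (-0.30)(-0.45)] = 0.4350
  C_22 = (0.75)(1.00) − (-0.30)(-0.30) = 0.6600
  C_23 = −[(0.75)(-0.45) − (-0.30)(-0.30)] = 0.4275
  C_31 = (-0.30)(-0.40) − (-0.30)(0.90) = 0.3900
  C_32 = −[(0.75)(-0.40) − (-0.30)(-0.25)] = 0.3750
  C_33 = (0.75)(0.90) − (-0.30)(-0.25) = 0.6000
det(I−A) = Σ_j (I−A)_1j·C_1j = (0.75)(0.7200) + (-0.30)(0.3700) + (-0.30)(0.3825) = 0.31425
adj(I−A) = Cᵀ =
  [ 0.7200   0.4350   0.3900]
  [ 0.3700   0.6600   0.3750]
  [ 0.3825   0.4275   0.6000]
(I − A)⁻¹ = adj(I−A) / det(I−A) ≈
  [   2.2912     1.3842     1.2411]
  [   1.1774     2.1002     1.1933]
  [   1.2172     1.3604     1.9093]
First solve x = (I − A)⁻¹ d = adj(I−A)·d / det(I−A); in particular x_2 = (0.3700·580 + 0.6600·160 + 0.3750·360) / 0.31425 = 455.20 / 0.31425 ≈ 1448.5282.
Intermediate flow from 3 to 2: z_32 = a_32 · x_2 = 0.45 × 455.20 / 0.31425 = 204.84 / 0.31425 ≈ 651.84.

z_32 = 651.84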